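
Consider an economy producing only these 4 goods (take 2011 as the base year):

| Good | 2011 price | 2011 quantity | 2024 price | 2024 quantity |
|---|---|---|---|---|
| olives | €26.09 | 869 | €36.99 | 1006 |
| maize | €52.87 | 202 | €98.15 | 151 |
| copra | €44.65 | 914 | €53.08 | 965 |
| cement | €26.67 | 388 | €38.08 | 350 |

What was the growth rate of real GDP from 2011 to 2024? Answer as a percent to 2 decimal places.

Real GDP 2011 = Nominal GDP 2011 = 26.09·869 + 52.87·202 + 44.65·914 + 26.67·388 = 84510.01.
Real GDP 2024 (at 2011 prices) = 26.09·1006 + 52.87·151 + 44.65·965 + 26.67·350 = 86651.66.
Real growth = 86651.66/84510.01 − 1 = 0.0253.

2.53%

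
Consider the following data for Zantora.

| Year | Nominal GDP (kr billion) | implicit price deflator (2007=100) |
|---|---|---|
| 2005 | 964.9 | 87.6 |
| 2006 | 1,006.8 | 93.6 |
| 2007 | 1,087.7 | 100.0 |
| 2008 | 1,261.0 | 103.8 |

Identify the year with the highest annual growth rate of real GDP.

2006: real = 1006.8/0.936 = 1075.64; growth vs 2005 (1101.48) = -2.35%.
2007: real = 1087.7/1.000 = 1087.70; growth vs 2006 (1075.64) = 1.12%.
2008: real = 1261.0/1.038 = 1214.84; growth vs 2007 (1087.70) = 11.69%.

2008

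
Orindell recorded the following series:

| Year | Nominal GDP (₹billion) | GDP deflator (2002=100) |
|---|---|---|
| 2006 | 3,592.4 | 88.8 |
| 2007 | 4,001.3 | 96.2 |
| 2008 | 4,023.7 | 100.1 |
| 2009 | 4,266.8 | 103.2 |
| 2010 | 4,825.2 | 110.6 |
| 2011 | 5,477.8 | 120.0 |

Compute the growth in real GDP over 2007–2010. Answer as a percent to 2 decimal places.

4.89%

Real GDP 2007 = 4001.3/0.962 = 4159.36.
Real GDP 2010 = 4825.2/1.106 = 4362.75.
Change = 4362.75/4159.36 − 1 = 0.0489.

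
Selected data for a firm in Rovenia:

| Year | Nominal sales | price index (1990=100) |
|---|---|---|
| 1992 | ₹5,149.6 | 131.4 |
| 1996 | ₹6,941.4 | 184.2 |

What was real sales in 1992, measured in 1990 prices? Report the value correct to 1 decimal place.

Real sales = Nominal / (price index/100) = 5149.6 / 1.314 = 3919.03.

₹3,919.0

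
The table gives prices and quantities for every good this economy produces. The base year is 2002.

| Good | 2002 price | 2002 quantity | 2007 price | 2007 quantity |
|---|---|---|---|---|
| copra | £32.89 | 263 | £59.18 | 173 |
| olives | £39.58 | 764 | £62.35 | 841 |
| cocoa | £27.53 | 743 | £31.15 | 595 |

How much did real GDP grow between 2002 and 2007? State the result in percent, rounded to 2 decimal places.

-6.72%

Real GDP 2002 = Nominal GDP 2002 = 32.89·263 + 39.58·764 + 27.53·743 = 59343.98.
Real GDP 2007 (at 2002 prices) = 32.89·173 + 39.58·841 + 27.53·595 = 55357.10.
Real growth = 55357.10/59343.98 − 1 = -0.0672.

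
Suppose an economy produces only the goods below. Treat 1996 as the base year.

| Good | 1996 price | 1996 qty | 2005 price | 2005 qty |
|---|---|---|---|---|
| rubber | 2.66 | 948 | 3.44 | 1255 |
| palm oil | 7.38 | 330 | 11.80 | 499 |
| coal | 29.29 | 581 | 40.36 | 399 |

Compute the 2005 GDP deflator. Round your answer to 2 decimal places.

140.63

Nominal GDP 2005 = 3.44·1255 + 11.80·499 + 40.36·399 = 26309.04.
Real GDP 2005 (at 1996 prices) = 2.66·1255 + 7.38·499 + 29.29·399 = 18707.63.
Deflator = Nominal/Real × 100 = 26309.04/18707.63 × 100 = 140.633.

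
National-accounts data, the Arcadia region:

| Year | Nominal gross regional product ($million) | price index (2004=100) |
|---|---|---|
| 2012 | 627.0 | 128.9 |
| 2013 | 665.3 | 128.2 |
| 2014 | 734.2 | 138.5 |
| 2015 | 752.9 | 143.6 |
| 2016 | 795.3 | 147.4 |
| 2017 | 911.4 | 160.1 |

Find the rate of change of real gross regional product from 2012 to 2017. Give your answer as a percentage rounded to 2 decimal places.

17.03%

Real gross regional product 2012 = 627.0/1.289 = 486.42.
Real gross regional product 2017 = 911.4/1.601 = 569.27.
Change = 569.27/486.42 − 1 = 0.1703.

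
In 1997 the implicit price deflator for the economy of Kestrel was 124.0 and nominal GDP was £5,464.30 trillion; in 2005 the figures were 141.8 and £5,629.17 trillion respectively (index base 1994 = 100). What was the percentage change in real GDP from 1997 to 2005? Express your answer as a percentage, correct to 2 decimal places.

-9.91%

Real GDP 1997 = 5464.30 / 1.240 = 4406.69.
Real GDP 2005 = 5629.17 / 1.418 = 3969.80.
Real growth = 3969.80 / 4406.69 − 1 = -0.0991.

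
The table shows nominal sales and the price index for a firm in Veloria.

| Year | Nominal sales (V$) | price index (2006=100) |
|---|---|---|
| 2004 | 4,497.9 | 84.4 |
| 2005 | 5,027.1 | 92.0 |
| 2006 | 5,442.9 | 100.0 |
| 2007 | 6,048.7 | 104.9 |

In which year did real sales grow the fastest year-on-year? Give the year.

2007

2005: real = 5027.1/0.920 = 5464.24; growth vs 2004 (5329.27) = 2.53%.
2006: real = 5442.9/1.000 = 5442.90; growth vs 2005 (5464.24) = -0.39%.
2007: real = 6048.7/1.049 = 5766.16; growth vs 2006 (5442.90) = 5.94%.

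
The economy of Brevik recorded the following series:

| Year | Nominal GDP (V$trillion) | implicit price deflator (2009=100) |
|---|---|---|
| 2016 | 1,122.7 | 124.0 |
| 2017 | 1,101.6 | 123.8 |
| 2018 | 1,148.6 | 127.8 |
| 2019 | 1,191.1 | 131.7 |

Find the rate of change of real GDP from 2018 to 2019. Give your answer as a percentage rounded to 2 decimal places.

0.63%

Real GDP 2018 = 1148.6/1.278 = 898.75.
Real GDP 2019 = 1191.1/1.317 = 904.40.
Change = 904.40/898.75 − 1 = 0.0063.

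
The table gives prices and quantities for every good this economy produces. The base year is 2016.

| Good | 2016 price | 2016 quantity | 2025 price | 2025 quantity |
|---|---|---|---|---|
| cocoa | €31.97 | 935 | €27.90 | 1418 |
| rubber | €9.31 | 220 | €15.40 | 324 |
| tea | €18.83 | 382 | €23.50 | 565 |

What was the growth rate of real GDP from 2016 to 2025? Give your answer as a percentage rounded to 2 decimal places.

50.74%

Real GDP 2016 = Nominal GDP 2016 = 31.97·935 + 9.31·220 + 18.83·382 = 39133.21.
Real GDP 2025 (at 2016 prices) = 31.97·1418 + 9.31·324 + 18.83·565 = 58988.85.
Real growth = 58988.85/39133.21 − 1 = 0.5074.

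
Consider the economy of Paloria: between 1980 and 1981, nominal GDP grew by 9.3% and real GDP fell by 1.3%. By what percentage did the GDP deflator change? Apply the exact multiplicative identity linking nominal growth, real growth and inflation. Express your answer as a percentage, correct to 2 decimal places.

10.74%

(1 + g_nom) = (1 + g_real)(1 + π), so π = 1.0930 / 0.9870 − 1 = 0.10740.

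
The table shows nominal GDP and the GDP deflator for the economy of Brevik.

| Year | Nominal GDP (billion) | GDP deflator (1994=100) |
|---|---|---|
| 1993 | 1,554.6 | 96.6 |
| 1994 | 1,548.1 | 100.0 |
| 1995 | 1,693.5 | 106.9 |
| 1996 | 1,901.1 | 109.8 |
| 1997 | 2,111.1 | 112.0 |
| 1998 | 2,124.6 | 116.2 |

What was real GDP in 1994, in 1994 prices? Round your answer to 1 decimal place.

Real GDP 1994 = 1548.1 / 1.000 = 1548.10.

1,548.1 billion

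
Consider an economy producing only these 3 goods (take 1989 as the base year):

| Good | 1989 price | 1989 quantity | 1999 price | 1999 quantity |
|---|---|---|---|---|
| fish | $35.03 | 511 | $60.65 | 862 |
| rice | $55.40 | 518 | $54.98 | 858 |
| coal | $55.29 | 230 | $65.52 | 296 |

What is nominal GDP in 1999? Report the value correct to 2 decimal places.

$118847.06

Nominal GDP 1999 = Σ (p_1999 × q_1999) = 60.65·862 + 54.98·858 + 65.52·296 = 118847.06.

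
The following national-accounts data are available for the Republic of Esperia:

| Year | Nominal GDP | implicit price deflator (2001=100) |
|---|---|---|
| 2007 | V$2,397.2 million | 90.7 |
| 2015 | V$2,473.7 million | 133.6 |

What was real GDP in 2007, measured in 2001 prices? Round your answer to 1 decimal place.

Real GDP = Nominal / (implicit price deflator/100) = 2397.2 / 0.907 = 2643.00.

V$2,643.0 million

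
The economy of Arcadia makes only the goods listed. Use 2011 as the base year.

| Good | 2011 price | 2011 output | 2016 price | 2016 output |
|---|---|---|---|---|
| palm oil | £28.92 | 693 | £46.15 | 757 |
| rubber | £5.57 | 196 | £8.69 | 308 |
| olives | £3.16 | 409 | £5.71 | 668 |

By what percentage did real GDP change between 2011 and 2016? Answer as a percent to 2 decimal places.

14.68%

Real GDP 2011 = Nominal GDP 2011 = 28.92·693 + 5.57·196 + 3.16·409 = 22425.72.
Real GDP 2016 (at 2011 prices) = 28.92·757 + 5.57·308 + 3.16·668 = 25718.88.
Real growth = 25718.88/22425.72 − 1 = 0.1468.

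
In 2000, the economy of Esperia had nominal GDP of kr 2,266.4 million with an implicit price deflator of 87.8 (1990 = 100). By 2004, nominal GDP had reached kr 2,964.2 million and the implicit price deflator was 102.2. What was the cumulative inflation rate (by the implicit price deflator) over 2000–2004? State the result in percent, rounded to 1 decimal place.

16.4%

Price-level change = 102.2 / 87.8 − 1 = 0.1640.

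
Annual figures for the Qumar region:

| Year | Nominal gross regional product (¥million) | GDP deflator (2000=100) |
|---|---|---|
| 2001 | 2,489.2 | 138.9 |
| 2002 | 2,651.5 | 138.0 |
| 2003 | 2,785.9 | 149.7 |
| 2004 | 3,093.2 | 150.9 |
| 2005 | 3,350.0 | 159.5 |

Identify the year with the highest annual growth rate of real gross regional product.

2004

2002: real = 2651.5/1.380 = 1921.38; growth vs 2001 (1792.08) = 7.22%.
2003: real = 2785.9/1.497 = 1860.99; growth vs 2002 (1921.38) = -3.14%.
2004: real = 3093.2/1.509 = 2049.83; growth vs 2003 (1860.99) = 10.15%.
2005: real = 3350.0/1.595 = 2100.31; growth vs 2004 (2049.83) = 2.46%.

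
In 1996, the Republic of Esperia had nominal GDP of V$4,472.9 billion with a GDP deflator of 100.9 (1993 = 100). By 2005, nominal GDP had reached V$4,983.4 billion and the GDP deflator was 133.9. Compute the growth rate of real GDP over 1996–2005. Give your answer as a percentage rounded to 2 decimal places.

-16.04%

Real GDP 1996 = 4472.9 / 1.009 = 4433.00.
Real GDP 2005 = 4983.4 / 1.339 = 3721.73.
Real growth = 3721.73 / 4433.00 − 1 = -0.1604.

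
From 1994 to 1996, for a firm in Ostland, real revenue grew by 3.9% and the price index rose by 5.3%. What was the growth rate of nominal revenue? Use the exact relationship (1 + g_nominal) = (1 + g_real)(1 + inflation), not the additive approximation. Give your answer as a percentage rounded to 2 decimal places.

9.41%

(1 + g_nom) = (1 + g_real)(1 + π) = 1.0390 × 1.0530 = 1.09407.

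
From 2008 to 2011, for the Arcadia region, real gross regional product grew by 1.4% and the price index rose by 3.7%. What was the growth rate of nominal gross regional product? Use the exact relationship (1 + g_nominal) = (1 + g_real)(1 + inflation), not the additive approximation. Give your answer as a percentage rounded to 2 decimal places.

(1 + g_nom) = (1 + g_real)(1 + π) = 1.0140 × 1.0370 = 1.05152.

5.15%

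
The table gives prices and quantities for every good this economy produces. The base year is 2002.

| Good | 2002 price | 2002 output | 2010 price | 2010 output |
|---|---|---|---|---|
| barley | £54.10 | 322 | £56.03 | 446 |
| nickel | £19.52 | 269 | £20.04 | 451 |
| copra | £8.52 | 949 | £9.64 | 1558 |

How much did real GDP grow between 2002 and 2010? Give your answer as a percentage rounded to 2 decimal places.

Real GDP 2002 = Nominal GDP 2002 = 54.10·322 + 19.52·269 + 8.52·949 = 30756.56.
Real GDP 2010 (at 2002 prices) = 54.10·446 + 19.52·451 + 8.52·1558 = 46206.28.
Real growth = 46206.28/30756.56 − 1 = 0.5023.

50.23%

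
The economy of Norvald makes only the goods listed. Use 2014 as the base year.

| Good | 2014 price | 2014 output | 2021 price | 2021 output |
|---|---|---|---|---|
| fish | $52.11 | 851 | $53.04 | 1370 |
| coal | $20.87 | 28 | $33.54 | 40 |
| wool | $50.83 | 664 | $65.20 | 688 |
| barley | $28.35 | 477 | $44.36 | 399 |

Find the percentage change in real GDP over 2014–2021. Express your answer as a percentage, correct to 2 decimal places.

28.53%

Real GDP 2014 = Nominal GDP 2014 = 52.11·851 + 20.87·28 + 50.83·664 + 28.35·477 = 92204.04.
Real GDP 2021 (at 2014 prices) = 52.11·1370 + 20.87·40 + 50.83·688 + 28.35·399 = 118508.19.
Real growth = 118508.19/92204.04 − 1 = 0.2853.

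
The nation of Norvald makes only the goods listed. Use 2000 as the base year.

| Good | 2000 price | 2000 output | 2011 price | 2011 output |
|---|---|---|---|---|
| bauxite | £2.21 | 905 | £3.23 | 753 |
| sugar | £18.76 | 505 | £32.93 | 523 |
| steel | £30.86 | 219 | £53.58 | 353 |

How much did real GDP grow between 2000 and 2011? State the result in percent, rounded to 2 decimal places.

Real GDP 2000 = Nominal GDP 2000 = 2.21·905 + 18.76·505 + 30.86·219 = 18232.19.
Real GDP 2011 (at 2000 prices) = 2.21·753 + 18.76·523 + 30.86·353 = 22369.19.
Real growth = 22369.19/18232.19 − 1 = 0.2269.

22.69%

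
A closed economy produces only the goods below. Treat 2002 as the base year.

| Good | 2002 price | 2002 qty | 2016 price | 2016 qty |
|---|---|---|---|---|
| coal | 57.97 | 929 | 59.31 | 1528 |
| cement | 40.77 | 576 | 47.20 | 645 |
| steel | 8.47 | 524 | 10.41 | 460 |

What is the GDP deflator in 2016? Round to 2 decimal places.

Nominal GDP 2016 = 59.31·1528 + 47.20·645 + 10.41·460 = 125858.28.
Real GDP 2016 (at 2002 prices) = 57.97·1528 + 40.77·645 + 8.47·460 = 118771.01.
Deflator = Nominal/Real × 100 = 125858.28/118771.01 × 100 = 105.967.

105.97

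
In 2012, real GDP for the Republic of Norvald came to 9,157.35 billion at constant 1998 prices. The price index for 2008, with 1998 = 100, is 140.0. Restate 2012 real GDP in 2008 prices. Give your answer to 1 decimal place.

Real GDP in 2008 prices = Real GDP in 1998 prices × (P_2008/P_1998) = 9157.35 × 1.400 = 12820.29.

12,820.3 billion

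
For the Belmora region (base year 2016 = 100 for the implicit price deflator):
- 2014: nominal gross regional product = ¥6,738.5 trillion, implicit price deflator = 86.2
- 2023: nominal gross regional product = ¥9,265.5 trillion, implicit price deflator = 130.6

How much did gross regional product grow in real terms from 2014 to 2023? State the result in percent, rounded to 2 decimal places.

-9.25%

Deflate each year: 2014 → 6738.5/0.862 = 7817.29; 2023 → 9265.5/1.306 = 7094.56.
So real gross regional product changed by 7094.56/7817.29 − 1 = -0.0925, i.e. -9.25%.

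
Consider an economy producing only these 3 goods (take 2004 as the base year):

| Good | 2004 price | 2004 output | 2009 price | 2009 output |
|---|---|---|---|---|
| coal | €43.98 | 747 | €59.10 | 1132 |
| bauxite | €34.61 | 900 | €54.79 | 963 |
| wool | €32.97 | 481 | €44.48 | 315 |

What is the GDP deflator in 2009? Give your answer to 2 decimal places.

Nominal GDP 2009 = 59.10·1132 + 54.79·963 + 44.48·315 = 133675.17.
Real GDP 2009 (at 2004 prices) = 43.98·1132 + 34.61·963 + 32.97·315 = 93500.34.
Deflator = Nominal/Real × 100 = 133675.17/93500.34 × 100 = 142.968.

142.97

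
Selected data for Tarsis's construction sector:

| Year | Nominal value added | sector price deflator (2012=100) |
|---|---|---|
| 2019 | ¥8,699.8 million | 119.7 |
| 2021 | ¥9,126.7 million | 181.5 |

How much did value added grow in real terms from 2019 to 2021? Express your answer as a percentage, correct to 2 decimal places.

Deflate each year: 2019 → 8699.8/1.197 = 7268.00; 2021 → 9126.7/1.815 = 5028.48.
So real value added changed by 5028.48/7268.00 − 1 = -0.3081, i.e. -30.81%.

-30.81%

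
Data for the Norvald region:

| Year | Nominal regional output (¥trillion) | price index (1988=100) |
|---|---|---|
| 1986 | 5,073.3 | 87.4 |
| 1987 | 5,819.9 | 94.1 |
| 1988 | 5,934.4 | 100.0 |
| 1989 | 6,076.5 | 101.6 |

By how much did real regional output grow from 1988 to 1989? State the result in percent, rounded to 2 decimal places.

0.78%

Real regional output 1988 = 5934.4/1.000 = 5934.40.
Real regional output 1989 = 6076.5/1.016 = 5980.81.
Change = 5980.81/5934.40 − 1 = 0.0078.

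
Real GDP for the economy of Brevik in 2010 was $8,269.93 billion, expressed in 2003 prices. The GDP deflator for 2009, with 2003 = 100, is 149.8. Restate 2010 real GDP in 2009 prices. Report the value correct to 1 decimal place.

$12,388.4 billion

Real GDP in 2009 prices = Real GDP in 2003 prices × (P_2009/P_2003) = 8269.93 × 1.498 = 12388.36.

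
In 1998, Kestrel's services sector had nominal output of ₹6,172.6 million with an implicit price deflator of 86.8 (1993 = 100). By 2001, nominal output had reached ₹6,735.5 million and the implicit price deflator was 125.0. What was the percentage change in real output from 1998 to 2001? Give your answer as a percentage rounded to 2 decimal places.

Real output 1998 = 6172.6 / 0.868 = 7111.29.
Real output 2001 = 6735.5 / 1.250 = 5388.40.
Real growth = 5388.40 / 7111.29 − 1 = -0.2423.

-24.23%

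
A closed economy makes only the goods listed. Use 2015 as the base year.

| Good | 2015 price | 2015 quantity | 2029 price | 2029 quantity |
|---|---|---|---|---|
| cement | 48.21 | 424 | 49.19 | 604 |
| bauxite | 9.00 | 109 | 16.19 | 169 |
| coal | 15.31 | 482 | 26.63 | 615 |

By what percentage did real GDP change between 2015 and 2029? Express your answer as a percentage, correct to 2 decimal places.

39.07%

Real GDP 2015 = Nominal GDP 2015 = 48.21·424 + 9.00·109 + 15.31·482 = 28801.46.
Real GDP 2029 (at 2015 prices) = 48.21·604 + 9.00·169 + 15.31·615 = 40055.49.
Real growth = 40055.49/28801.46 − 1 = 0.3907.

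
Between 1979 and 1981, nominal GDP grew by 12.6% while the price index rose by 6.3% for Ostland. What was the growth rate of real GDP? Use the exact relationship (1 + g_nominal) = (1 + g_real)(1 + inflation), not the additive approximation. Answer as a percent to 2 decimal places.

(1 + g_nom) = (1 + g_real)(1 + π), so g_real = 1.1260 / 1.0630 − 1 = 0.05927.

5.93%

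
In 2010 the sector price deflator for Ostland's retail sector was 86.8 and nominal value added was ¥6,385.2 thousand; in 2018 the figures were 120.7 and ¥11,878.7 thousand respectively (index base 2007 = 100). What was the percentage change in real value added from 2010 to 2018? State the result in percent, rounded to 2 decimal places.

33.78%

Real value added 2010 = 6385.2 / 0.868 = 7356.22.
Real value added 2018 = 11878.7 / 1.207 = 9841.51.
Real growth = 9841.51 / 7356.22 − 1 = 0.3378.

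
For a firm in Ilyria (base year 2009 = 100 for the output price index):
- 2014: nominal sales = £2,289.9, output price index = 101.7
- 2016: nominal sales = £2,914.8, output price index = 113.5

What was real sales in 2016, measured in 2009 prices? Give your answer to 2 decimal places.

£2,568.11

Real sales = Nominal / (output price index/100) = 2914.8 / 1.135 = 2568.11.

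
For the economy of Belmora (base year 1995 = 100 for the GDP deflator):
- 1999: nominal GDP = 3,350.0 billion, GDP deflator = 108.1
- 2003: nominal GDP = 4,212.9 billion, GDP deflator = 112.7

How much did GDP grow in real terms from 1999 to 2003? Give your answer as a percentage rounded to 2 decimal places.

Deflate each year: 1999 → 3350.0/1.081 = 3098.98; 2003 → 4212.9/1.127 = 3738.15.
So real GDP changed by 3738.15/3098.98 − 1 = 0.2063, i.e. 20.63%.

20.63%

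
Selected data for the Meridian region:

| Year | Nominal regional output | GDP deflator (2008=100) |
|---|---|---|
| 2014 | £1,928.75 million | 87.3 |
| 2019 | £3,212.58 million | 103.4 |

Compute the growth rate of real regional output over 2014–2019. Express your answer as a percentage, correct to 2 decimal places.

40.63%

Real regional output 2014 = 1928.75 / 0.873 = 2209.34.
Real regional output 2019 = 3212.58 / 1.034 = 3106.94.
Real growth = 3106.94 / 2209.34 − 1 = 0.4063.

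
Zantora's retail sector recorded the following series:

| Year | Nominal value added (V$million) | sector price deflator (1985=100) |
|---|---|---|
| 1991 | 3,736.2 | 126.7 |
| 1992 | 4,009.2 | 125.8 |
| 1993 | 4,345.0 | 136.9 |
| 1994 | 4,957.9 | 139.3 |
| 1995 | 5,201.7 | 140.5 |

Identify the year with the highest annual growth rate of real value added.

1992: real = 4009.2/1.258 = 3186.96; growth vs 1991 (2948.86) = 8.07%.
1993: real = 4345.0/1.369 = 3173.85; growth vs 1992 (3186.96) = -0.41%.
1994: real = 4957.9/1.393 = 3559.15; growth vs 1993 (3173.85) = 12.14%.
1995: real = 5201.7/1.405 = 3702.28; growth vs 1994 (3559.15) = 4.02%.

1994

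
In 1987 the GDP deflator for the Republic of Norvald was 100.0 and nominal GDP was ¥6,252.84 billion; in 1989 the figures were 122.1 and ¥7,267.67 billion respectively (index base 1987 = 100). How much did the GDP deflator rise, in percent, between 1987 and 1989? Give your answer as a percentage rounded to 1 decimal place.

22.1%

Price-level change = 122.1 / 100.0 − 1 = 0.2210.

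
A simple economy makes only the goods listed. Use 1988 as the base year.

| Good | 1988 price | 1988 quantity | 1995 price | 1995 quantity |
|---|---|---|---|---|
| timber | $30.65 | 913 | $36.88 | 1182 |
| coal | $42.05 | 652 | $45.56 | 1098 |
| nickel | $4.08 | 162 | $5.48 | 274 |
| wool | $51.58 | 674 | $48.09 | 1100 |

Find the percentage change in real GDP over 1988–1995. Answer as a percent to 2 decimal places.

Real GDP 1988 = Nominal GDP 1988 = 30.65·913 + 42.05·652 + 4.08·162 + 51.58·674 = 90825.93.
Real GDP 1995 (at 1988 prices) = 30.65·1182 + 42.05·1098 + 4.08·274 + 51.58·1100 = 140255.12.
Real growth = 140255.12/90825.93 − 1 = 0.5442.

54.42%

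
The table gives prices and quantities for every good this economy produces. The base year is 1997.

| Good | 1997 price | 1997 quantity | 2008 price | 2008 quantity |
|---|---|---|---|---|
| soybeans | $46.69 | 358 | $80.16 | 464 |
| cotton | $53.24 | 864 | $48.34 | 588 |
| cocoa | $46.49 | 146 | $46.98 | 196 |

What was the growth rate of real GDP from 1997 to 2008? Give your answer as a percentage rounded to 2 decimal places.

Real GDP 1997 = Nominal GDP 1997 = 46.69·358 + 53.24·864 + 46.49·146 = 69501.92.
Real GDP 2008 (at 1997 prices) = 46.69·464 + 53.24·588 + 46.49·196 = 62081.32.
Real growth = 62081.32/69501.92 − 1 = -0.1068.

-10.68%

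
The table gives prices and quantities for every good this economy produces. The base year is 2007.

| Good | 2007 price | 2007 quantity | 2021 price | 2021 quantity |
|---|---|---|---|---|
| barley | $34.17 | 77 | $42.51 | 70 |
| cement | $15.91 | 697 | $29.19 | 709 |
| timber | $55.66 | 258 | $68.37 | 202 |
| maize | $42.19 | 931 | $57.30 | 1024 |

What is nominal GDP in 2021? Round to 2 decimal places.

$96157.35

Nominal GDP 2021 = Σ (p_2021 × q_2021) = 42.51·70 + 29.19·709 + 68.37·202 + 57.30·1024 = 96157.35.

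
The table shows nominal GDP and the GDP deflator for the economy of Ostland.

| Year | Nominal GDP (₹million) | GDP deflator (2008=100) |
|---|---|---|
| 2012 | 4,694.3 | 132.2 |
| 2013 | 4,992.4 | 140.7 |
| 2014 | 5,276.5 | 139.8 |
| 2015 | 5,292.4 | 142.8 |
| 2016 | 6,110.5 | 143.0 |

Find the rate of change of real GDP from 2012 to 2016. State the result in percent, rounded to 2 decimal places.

Real GDP 2012 = 4694.3/1.322 = 3550.91.
Real GDP 2016 = 6110.5/1.430 = 4273.08.
Change = 4273.08/3550.91 − 1 = 0.2034.

20.34%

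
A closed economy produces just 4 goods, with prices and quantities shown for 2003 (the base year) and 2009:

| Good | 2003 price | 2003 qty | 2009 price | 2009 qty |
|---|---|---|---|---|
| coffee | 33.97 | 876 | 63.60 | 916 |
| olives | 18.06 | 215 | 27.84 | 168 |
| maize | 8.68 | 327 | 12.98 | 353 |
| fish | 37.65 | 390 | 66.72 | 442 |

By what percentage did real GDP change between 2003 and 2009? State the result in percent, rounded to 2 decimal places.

5.26%

Real GDP 2003 = Nominal GDP 2003 = 33.97·876 + 18.06·215 + 8.68·327 + 37.65·390 = 51162.48.
Real GDP 2009 (at 2003 prices) = 33.97·916 + 18.06·168 + 8.68·353 + 37.65·442 = 53855.94.
Real growth = 53855.94/51162.48 − 1 = 0.0526.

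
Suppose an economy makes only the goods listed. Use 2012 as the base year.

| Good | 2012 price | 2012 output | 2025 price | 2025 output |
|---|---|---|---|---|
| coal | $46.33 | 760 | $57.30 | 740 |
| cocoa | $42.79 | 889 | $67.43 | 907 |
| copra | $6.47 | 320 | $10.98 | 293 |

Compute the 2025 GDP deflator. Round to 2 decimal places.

142.39

Nominal GDP 2025 = 57.30·740 + 67.43·907 + 10.98·293 = 106778.15.
Real GDP 2025 (at 2012 prices) = 46.33·740 + 42.79·907 + 6.47·293 = 74990.44.
Deflator = Nominal/Real × 100 = 106778.15/74990.44 × 100 = 142.389.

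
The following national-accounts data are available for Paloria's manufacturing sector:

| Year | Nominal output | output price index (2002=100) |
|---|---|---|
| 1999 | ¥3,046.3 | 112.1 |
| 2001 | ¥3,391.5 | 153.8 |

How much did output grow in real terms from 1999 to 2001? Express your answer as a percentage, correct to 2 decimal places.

Deflate each year: 1999 → 3046.3/1.121 = 2717.48; 2001 → 3391.5/1.538 = 2205.14.
So real output changed by 2205.14/2717.48 − 1 = -0.1885, i.e. -18.85%.

-18.85%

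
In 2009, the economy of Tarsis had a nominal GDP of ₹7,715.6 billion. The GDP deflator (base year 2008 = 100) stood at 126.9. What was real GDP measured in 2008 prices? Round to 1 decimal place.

Real GDP = Nominal / (GDP deflator/100) = 7715.6 / 1.269 = 6080.06.

₹6,080.1 billion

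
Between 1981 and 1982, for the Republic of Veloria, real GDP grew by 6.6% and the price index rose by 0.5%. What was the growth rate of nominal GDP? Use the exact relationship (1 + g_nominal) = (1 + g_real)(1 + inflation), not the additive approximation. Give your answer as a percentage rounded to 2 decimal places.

(1 + g_nom) = (1 + g_real)(1 + π) = 1.0660 × 1.0050 = 1.07133.

7.13%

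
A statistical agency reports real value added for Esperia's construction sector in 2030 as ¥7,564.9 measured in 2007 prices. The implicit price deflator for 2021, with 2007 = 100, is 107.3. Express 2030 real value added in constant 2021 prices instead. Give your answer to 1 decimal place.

¥8,117.1

Real value added in 2021 prices = Real value added in 2007 prices × (P_2021/P_2007) = 7564.9 × 1.073 = 8117.14.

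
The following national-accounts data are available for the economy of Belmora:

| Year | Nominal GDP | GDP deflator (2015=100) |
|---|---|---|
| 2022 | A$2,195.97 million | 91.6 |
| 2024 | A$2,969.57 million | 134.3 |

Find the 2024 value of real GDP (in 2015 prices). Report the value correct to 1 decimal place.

Real GDP = Nominal / (GDP deflator/100) = 2969.57 / 1.343 = 2211.15.

A$2,211.1 million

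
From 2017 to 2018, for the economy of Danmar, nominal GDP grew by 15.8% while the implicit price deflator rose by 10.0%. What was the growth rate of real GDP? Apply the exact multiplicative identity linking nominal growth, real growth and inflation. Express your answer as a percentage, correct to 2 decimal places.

5.27%

(1 + g_nom) = (1 + g_real)(1 + π), so g_real = 1.1580 / 1.1000 − 1 = 0.05273.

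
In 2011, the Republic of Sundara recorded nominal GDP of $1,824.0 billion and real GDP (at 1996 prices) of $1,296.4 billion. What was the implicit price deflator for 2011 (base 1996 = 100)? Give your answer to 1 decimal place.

140.7

implicit price deflator = (Nominal / Real) × 100 = 1824.0 / 1296.4 × 100 = 140.70.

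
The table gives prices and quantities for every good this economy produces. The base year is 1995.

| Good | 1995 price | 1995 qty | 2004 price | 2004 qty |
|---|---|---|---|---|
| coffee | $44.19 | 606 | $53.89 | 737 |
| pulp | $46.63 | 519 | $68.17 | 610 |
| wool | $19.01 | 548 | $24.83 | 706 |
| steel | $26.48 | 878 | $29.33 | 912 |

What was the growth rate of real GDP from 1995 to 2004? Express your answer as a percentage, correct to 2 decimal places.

Real GDP 1995 = Nominal GDP 1995 = 44.19·606 + 46.63·519 + 19.01·548 + 26.48·878 = 84647.03.
Real GDP 2004 (at 1995 prices) = 44.19·737 + 46.63·610 + 19.01·706 + 26.48·912 = 98583.15.
Real growth = 98583.15/84647.03 − 1 = 0.1646.

16.46%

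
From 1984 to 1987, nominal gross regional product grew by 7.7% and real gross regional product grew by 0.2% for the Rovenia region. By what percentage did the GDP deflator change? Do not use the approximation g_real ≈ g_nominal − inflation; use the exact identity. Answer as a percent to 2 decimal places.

(1 + g_nom) = (1 + g_real)(1 + π), so π = 1.0770 / 1.0020 − 1 = 0.07485.

7.49%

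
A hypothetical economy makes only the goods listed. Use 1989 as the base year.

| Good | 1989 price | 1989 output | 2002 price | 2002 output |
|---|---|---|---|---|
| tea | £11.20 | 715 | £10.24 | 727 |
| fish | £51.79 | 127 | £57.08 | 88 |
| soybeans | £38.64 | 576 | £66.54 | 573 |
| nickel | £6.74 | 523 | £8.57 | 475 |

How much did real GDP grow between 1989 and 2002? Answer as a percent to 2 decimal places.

Real GDP 1989 = Nominal GDP 1989 = 11.20·715 + 51.79·127 + 38.64·576 + 6.74·523 = 40366.99.
Real GDP 2002 (at 1989 prices) = 11.20·727 + 51.79·88 + 38.64·573 + 6.74·475 = 38042.14.
Real growth = 38042.14/40366.99 − 1 = -0.0576.

-5.76%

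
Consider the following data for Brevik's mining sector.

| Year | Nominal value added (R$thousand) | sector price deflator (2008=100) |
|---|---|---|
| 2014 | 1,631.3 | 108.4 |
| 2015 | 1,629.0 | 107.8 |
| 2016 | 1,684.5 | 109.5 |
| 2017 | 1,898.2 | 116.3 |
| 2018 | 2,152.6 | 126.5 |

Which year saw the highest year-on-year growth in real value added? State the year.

2015: real = 1629.0/1.078 = 1511.13; growth vs 2014 (1504.89) = 0.41%.
2016: real = 1684.5/1.095 = 1538.36; growth vs 2015 (1511.13) = 1.80%.
2017: real = 1898.2/1.163 = 1632.16; growth vs 2016 (1538.36) = 6.10%.
2018: real = 2152.6/1.265 = 1701.66; growth vs 2017 (1632.16) = 4.26%.

2017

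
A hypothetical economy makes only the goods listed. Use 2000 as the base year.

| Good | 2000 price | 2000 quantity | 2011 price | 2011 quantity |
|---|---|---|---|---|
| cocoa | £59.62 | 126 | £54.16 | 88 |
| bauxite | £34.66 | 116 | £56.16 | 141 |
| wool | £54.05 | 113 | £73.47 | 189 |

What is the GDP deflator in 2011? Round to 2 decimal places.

Nominal GDP 2011 = 54.16·88 + 56.16·141 + 73.47·189 = 26570.47.
Real GDP 2011 (at 2000 prices) = 59.62·88 + 34.66·141 + 54.05·189 = 20349.07.
Deflator = Nominal/Real × 100 = 26570.47/20349.07 × 100 = 130.573.

130.57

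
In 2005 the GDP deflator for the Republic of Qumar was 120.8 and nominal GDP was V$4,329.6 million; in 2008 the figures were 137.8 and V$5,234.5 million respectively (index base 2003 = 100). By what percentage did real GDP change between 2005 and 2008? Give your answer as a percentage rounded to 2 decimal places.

5.99%

Deflate each year: 2005 → 4329.6/1.208 = 3584.11; 2008 → 5234.5/1.378 = 3798.62.
So real GDP changed by 3798.62/3584.11 − 1 = 0.0599, i.e. 5.99%.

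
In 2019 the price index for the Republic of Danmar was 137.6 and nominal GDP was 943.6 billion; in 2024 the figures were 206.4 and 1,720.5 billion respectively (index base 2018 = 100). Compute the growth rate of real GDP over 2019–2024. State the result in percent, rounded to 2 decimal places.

Real GDP 2019 = 943.6 / 1.376 = 685.76.
Real GDP 2024 = 1720.5 / 2.064 = 833.58.
Real growth = 833.58 / 685.76 − 1 = 0.2156.

21.56%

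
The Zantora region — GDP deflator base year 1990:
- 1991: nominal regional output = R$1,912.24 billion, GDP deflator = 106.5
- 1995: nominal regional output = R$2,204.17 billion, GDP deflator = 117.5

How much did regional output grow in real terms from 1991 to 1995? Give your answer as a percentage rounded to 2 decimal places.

Deflate each year: 1991 → 1912.24/1.065 = 1795.53; 1995 → 2204.17/1.175 = 1875.89.
So real regional output changed by 1875.89/1795.53 − 1 = 0.0448, i.e. 4.48%.

4.48%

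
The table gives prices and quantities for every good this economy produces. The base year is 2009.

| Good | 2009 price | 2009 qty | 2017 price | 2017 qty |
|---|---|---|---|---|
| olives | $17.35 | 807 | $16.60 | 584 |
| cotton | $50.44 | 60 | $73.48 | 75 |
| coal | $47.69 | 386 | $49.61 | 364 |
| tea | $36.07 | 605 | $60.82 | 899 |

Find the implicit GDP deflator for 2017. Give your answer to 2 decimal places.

138.05

Nominal GDP 2017 = 16.60·584 + 73.48·75 + 49.61·364 + 60.82·899 = 87940.62.
Real GDP 2017 (at 2009 prices) = 17.35·584 + 50.44·75 + 47.69·364 + 36.07·899 = 63701.49.
Deflator = Nominal/Real × 100 = 87940.62/63701.49 × 100 = 138.051.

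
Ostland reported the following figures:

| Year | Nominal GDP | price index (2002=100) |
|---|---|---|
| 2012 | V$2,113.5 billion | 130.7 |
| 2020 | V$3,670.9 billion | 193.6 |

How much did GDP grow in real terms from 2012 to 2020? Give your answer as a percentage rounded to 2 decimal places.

17.26%

Real GDP 2012 = 2113.5 / 1.307 = 1617.06.
Real GDP 2020 = 3670.9 / 1.936 = 1896.13.
Real growth = 1896.13 / 1617.06 − 1 = 0.1726.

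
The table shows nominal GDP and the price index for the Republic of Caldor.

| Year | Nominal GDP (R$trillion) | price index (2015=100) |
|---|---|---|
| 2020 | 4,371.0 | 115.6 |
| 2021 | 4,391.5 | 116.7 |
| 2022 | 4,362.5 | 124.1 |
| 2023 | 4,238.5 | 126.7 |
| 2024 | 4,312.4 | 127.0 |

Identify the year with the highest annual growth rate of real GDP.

2024

2021: real = 4391.5/1.167 = 3763.07; growth vs 2020 (3781.14) = -0.48%.
2022: real = 4362.5/1.241 = 3515.31; growth vs 2021 (3763.07) = -6.58%.
2023: real = 4238.5/1.267 = 3345.30; growth vs 2022 (3515.31) = -4.84%.
2024: real = 4312.4/1.270 = 3395.59; growth vs 2023 (3345.30) = 1.50%.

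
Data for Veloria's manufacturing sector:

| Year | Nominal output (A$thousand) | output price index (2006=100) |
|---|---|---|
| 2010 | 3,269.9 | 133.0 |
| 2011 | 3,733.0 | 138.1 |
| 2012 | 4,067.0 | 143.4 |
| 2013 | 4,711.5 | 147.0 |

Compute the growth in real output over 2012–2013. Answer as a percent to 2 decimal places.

Real output 2012 = 4067.0/1.434 = 2836.12.
Real output 2013 = 4711.5/1.470 = 3205.10.
Change = 3205.10/2836.12 − 1 = 0.1301.

13.01%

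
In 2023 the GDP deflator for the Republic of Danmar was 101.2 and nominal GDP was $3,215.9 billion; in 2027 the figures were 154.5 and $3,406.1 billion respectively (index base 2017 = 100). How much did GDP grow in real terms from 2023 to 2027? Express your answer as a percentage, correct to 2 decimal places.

Real GDP 2023 = 3215.9 / 1.012 = 3177.77.
Real GDP 2027 = 3406.1 / 1.545 = 2204.60.
Real growth = 2204.60 / 3177.77 − 1 = -0.3062.

-30.62%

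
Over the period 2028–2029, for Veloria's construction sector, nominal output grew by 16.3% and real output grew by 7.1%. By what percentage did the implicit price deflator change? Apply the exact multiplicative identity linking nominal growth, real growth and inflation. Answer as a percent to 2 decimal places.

8.59%

(1 + g_nom) = (1 + g_real)(1 + π), so π = 1.1630 / 1.0710 − 1 = 0.08590.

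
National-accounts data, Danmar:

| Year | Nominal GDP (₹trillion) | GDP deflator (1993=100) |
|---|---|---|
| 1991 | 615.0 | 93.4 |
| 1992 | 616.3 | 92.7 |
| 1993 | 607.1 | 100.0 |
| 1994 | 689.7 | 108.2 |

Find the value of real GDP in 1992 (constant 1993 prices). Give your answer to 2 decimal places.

₹664.83 trillion

Real GDP 1992 = 616.3 / 0.927 = 664.83.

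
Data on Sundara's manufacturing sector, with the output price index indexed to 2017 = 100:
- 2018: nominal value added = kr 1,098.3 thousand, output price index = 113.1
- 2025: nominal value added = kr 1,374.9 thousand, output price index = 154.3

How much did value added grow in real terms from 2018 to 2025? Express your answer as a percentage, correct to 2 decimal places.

-8.24%

Real value added 2018 = 1098.3 / 1.131 = 971.09.
Real value added 2025 = 1374.9 / 1.543 = 891.06.
Real growth = 891.06 / 971.09 − 1 = -0.0824.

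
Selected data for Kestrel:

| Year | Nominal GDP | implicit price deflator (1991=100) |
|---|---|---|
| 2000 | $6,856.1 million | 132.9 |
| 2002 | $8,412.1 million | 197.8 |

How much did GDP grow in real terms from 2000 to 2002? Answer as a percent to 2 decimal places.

-17.56%

Real GDP 2000 = 6856.1 / 1.329 = 5158.84.
Real GDP 2002 = 8412.1 / 1.978 = 4252.83.
Real growth = 4252.83 / 5158.84 − 1 = -0.1756.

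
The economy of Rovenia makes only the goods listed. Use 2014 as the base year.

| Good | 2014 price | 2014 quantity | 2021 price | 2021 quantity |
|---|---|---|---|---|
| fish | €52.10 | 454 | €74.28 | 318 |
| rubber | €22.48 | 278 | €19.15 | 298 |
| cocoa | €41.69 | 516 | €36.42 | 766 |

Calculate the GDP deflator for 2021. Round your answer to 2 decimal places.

103.67

Nominal GDP 2021 = 74.28·318 + 19.15·298 + 36.42·766 = 57225.46.
Real GDP 2021 (at 2014 prices) = 52.10·318 + 22.48·298 + 41.69·766 = 55201.38.
Deflator = Nominal/Real × 100 = 57225.46/55201.38 × 100 = 103.667.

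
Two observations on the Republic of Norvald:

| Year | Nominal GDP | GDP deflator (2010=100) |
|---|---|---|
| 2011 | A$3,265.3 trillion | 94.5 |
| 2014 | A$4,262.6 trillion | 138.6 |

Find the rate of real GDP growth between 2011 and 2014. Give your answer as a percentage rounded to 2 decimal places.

-10.99%

Deflate each year: 2011 → 3265.3/0.945 = 3455.34; 2014 → 4262.6/1.386 = 3075.47.
So real GDP changed by 3075.47/3455.34 − 1 = -0.1099, i.e. -10.99%.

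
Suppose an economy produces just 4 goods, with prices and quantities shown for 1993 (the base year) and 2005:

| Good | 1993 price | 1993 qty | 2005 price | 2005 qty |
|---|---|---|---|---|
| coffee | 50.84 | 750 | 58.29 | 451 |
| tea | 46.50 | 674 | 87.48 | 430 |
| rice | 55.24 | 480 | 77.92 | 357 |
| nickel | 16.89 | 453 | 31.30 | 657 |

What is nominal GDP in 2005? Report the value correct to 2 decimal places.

Nominal GDP 2005 = Σ (p_2005 × q_2005) = 58.29·451 + 87.48·430 + 77.92·357 + 31.30·657 = 112286.73.

112286.73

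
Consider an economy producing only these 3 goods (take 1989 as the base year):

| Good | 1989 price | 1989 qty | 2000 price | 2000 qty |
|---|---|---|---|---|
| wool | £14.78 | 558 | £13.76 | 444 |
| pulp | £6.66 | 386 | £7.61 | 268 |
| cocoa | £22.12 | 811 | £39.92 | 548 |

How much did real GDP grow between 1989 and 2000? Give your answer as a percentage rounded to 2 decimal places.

Real GDP 1989 = Nominal GDP 1989 = 14.78·558 + 6.66·386 + 22.12·811 = 28757.32.
Real GDP 2000 (at 1989 prices) = 14.78·444 + 6.66·268 + 22.12·548 = 20468.96.
Real growth = 20468.96/28757.32 − 1 = -0.2882.

-28.82%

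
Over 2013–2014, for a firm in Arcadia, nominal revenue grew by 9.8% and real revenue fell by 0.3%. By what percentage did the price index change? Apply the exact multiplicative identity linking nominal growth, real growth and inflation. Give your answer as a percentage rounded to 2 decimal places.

10.13%

(1 + g_nom) = (1 + g_real)(1 + π), so π = 1.0980 / 0.9970 − 1 = 0.10130.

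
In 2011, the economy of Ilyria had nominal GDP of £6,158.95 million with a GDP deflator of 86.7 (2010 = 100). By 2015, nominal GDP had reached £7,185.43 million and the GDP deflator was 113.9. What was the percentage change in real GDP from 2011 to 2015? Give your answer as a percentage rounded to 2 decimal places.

Real GDP 2011 = 6158.95 / 0.867 = 7103.75.
Real GDP 2015 = 7185.43 / 1.139 = 6308.54.
Real growth = 6308.54 / 7103.75 − 1 = -0.1119.

-11.19%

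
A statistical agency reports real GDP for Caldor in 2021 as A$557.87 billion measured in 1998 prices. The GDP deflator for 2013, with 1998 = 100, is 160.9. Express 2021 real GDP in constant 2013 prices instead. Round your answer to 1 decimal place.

Real GDP in 2013 prices = Real GDP in 1998 prices × (P_2013/P_1998) = 557.87 × 1.609 = 897.61.

A$897.6 billion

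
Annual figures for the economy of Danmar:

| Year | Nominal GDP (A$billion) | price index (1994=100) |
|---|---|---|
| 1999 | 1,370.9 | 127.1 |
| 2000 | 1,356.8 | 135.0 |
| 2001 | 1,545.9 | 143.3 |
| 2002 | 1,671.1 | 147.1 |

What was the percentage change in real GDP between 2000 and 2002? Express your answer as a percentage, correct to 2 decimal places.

13.03%

Real GDP 2000 = 1356.8/1.350 = 1005.04.
Real GDP 2002 = 1671.1/1.471 = 1136.03.
Change = 1136.03/1005.04 − 1 = 0.1303.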